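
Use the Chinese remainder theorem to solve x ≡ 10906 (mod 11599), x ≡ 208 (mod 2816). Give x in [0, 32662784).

Write x = 10906 + 11599·k. Then 11599·k ≡ 208 − 10906 ≡ 566 (mod 2816).
Need 11599⁻¹ mod 2816. Extended Euclid on (2816, 335):
2816 = 8*335 + 136
335 = 2*136 + 63
136 = 2*63 + 10
63 = 6*10 + 3
10 = 3*3 + 1
3 = 3*1 + 0
Back-substitute:
1 = 10 − 3·3
1 = −3·63 + 19·10
1 = 19·136 − 41·63
1 = −41·335 + 101·136
1 = 101·2816 − 849·335
11599⁻¹ ≡ 1967 (mod 2816), so k ≡ 1967·566 ≡ 1002 (mod 2816).
x = 10906 + 11599·1002 = 11633104.

11633104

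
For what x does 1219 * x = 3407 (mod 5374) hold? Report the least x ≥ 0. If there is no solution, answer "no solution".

First find gcd(1219, 5374):
5374 = 4×1219 + 498
1219 = 2×498 + 223
498 = 2×223 + 52
223 = 4×52 + 15
52 = 3×15 + 7
15 = 2×7 + 1
7 = 7×1 + 0
gcd = 1, so a unique solution mod 5374 exists.
Back-substitute for the Bézout coefficients:
1 = 15 − 2·7
1 = −2·52 + 7·15
1 = 7·223 − 30·52
1 = −30·498 + 67·223
1 = 67·1219 − 164·498
1 = −164·5374 + 723·1219
So 1219·(723) ≡ 1 (mod 5374), giving 1219⁻¹ ≡ 723.
x ≡ 1219⁻¹·3407 ≡ 723·3407 ≡ 1969 (mod 5374).

1969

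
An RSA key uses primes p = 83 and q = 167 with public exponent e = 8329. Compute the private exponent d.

2221

φ(n) = (p−1)(q−1) = 82·166 = 13612.
Need d with 8329·d ≡ 1 (mod 13612). Apply the extended Euclidean algorithm:
13612 = 1*8329 + 5283
8329 = 1*5283 + 3046
5283 = 1*3046 + 2237
3046 = 1*2237 + 809
2237 = 2*809 + 619
809 = 1*619 + 190
619 = 3*190 + 49
190 = 3*49 + 43
49 = 1*43 + 6
43 = 7*6 + 1
6 = 6*1 + 0
Back-substitute:
1 = 43 − 7·6
1 = −7·49 + 8·43
1 = 8·190 − 31·49
1 = −31·619 + 101·190
1 = 101·809 − 132·619
1 = −132·2237 + 365·809
1 = 365·3046 − 497·2237
1 = −497·5283 + 862·3046
1 = 862·8329 − 1359·5283
1 = −1359·13612 + 2221·8329
So 8329·2221 ≡ 1 (mod 13612), hence d = 2221.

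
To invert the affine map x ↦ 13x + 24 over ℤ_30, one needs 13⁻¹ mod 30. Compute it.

7

Apply the Euclidean algorithm to 30 and 13:
30 = 2×13 + 4
13 = 3×4 + 1
4 = 4×1 + 0
The gcd is 1. Working backward:
1 = 13 − 3·4
1 = −3·30 + 7·13
So 13·7 ≡ 1 (mod 30).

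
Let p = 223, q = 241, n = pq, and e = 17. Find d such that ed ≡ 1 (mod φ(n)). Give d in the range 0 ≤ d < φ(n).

25073

φ(n) = (p−1)(q−1) = 222·240 = 53280.
Need d with 17·d ≡ 1 (mod 53280). Apply the extended Euclidean algorithm:
53280 = 3134×17 + 2
17 = 8×2 + 1
2 = 2×1 + 0
Back-substitute:
1 = 17 − 8·2
1 = −8·53280 + 25073·17
So 17·25073 ≡ 1 (mod 53280), hence d = 25073.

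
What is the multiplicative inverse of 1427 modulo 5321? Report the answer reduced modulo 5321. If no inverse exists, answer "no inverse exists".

gcd(5321, 1427) by repeated division:
5321 = 3×1427 + 1040
1427 = 1×1040 + 387
1040 = 2×387 + 266
387 = 1×266 + 121
266 = 2×121 + 24
121 = 5×24 + 1
24 = 24×1 + 0
Since gcd(1427, 5321) = 1, back-substitute to write 1 as a combination:
1 = 121 − 5·24
1 = −5·266 + 11·121
1 = 11·387 − 16·266
1 = −16·1040 + 43·387
1 = 43·1427 − 59·1040
1 = −59·5321 + 220·1427
So 1427·220 ≡ 1 (mod 5321).

220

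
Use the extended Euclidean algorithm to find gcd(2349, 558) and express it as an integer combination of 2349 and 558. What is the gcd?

Repeated division:
2349 = 4·558 + 117
558 = 4·117 + 90
117 = 1·90 + 27
90 = 3·27 + 9
27 = 3·9 + 0
gcd(2349, 558) = 9.
Back-substituting:
9 = 90 − 3·27
9 = −3·117 + 4·90
9 = 4·558 − 19·117
9 = −19·2349 + 80·558
So 9 = (-19)·2349 + (80)·558.

9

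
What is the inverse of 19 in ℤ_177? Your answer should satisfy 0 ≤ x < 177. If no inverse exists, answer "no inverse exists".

Extended Euclidean algorithm:
177 = 9*19 + 6
19 = 3*6 + 1
6 = 6*1 + 0
Since gcd(19, 177) = 1, back-substitute to write 1 as a combination:
1 = 19 − 3·6
1 = −3·177 + 28·19
So 19·28 ≡ 1 (mod 177).

28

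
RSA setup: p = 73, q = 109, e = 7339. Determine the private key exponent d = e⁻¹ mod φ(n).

φ(n) = (p−1)(q−1) = 72·108 = 7776.
Need d with 7339·d ≡ 1 (mod 7776). Apply the extended Euclidean algorithm:
7776 = 1×7339 + 437
7339 = 16×437 + 347
437 = 1×347 + 90
347 = 3×90 + 77
90 = 1×77 + 13
77 = 5×13 + 12
13 = 1×12 + 1
12 = 12×1 + 0
Back-substitute:
1 = 13 − 12
1 = −77 + 6·13
1 = 6·90 − 7·77
1 = −7·347 + 27·90
1 = 27·437 − 34·347
1 = −34·7339 + 571·437
1 = 571·7776 − 605·7339
So 7339·(-605) ≡ 1 (mod 7776), hence d ≡ -605 ≡ 7171 (mod 7776).

7171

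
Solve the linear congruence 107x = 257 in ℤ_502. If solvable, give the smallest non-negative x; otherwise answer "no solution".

115

First find gcd(107, 502):
502 = 4×107 + 74
107 = 1×74 + 33
74 = 2×33 + 8
33 = 4×8 + 1
8 = 8×1 + 0
gcd = 1, so a unique solution mod 502 exists.
Back-substitute for the Bézout coefficients:
1 = 33 − 4·8
1 = −4·74 + 9·33
1 = 9·107 − 13·74
1 = −13·502 + 61·107
So 107·(61) ≡ 1 (mod 502), giving 107⁻¹ ≡ 61.
x ≡ 107⁻¹·257 ≡ 61·257 ≡ 115 (mod 502).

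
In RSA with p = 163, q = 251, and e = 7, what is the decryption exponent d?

23143

φ(n) = (p−1)(q−1) = 162·250 = 40500.
Need d with 7·d ≡ 1 (mod 40500). Apply the extended Euclidean algorithm:
40500 = 5785*7 + 5
7 = 1*5 + 2
5 = 2*2 + 1
2 = 2*1 + 0
Back-substitute:
1 = 5 − 2·2
1 = −2·7 + 3·5
1 = 3·40500 − 17357·7
So 7·(-17357) ≡ 1 (mod 40500), hence d ≡ -17357 ≡ 23143 (mod 40500).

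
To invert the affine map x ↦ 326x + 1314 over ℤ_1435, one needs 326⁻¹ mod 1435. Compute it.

Run Euclid on (1435, 326):
1435 = 4·326 + 131
326 = 2·131 + 64
131 = 2·64 + 3
64 = 21·3 + 1
3 = 3·1 + 0
The gcd is 1. Working backward:
1 = 64 − 21·3
1 = −21·131 + 43·64
1 = 43·326 − 107·131
1 = −107·1435 + 471·326
So 326·471 ≡ 1 (mod 1435).

471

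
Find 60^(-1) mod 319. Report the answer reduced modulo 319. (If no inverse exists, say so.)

Apply the Euclidean algorithm to 319 and 60:
319 = 5·60 + 19
60 = 3·19 + 3
19 = 6·3 + 1
3 = 3·1 + 0
Since gcd(60, 319) = 1, back-substitute to write 1 as a combination:
1 = 19 − 6·3
1 = −6·60 + 19·19
1 = 19·319 − 101·60
So 60·(-101) ≡ 1 (mod 319), and -101 ≡ 218 (mod 319).

218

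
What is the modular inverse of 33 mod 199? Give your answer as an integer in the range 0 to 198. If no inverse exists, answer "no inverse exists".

193

Apply the Euclidean algorithm to 199 and 33:
199 = 6·33 + 1
33 = 33·1 + 0
Since gcd(33, 199) = 1, back-substitute to write 1 as a combination:
1 = 199 − 6·33
Hence 33⁻¹ ≡ -6 ≡ 193 (mod 199).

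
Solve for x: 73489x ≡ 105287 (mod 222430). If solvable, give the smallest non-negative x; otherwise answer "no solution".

First find gcd(73489, 222430):
222430 = 3×73489 + 1963
73489 = 37×1963 + 858
1963 = 2×858 + 247
858 = 3×247 + 117
247 = 2×117 + 13
117 = 9×13 + 0
gcd = 13 and 13 | 105287, so solutions exist. Divide through by 13: 5653x ≡ 8099 (mod 17110).
Now find 5653⁻¹ mod 17110:
17110 = 3*5653 + 151
5653 = 37*151 + 66
151 = 2*66 + 19
66 = 3*19 + 9
19 = 2*9 + 1
9 = 9*1 + 0
Back-substitute:
1 = 19 − 2·9
1 = −2·66 + 7·19
1 = 7·151 − 16·66
1 = −16·5653 + 599·151
1 = 599·17110 − 1813·5653
So 5653·(-1813) ≡ 1 (mod 17110), i.e. 5653⁻¹ ≡ 15297.
Then x ≡ 15297·8099 ≡ 14003 (mod 17110); the smallest non-negative solution is x = 14003.

14003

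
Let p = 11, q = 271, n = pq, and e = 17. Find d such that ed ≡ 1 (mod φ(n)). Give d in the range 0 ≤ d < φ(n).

953

φ(n) = (p−1)(q−1) = 10·270 = 2700.
Need d with 17·d ≡ 1 (mod 2700). Apply the extended Euclidean algorithm:
2700 = 158·17 + 14
17 = 1·14 + 3
14 = 4·3 + 2
3 = 1·2 + 1
2 = 2·1 + 0
Back-substitute:
1 = 3 − 2
1 = −14 + 5·3
1 = 5·17 − 6·14
1 = −6·2700 + 953·17
So 17·953 ≡ 1 (mod 2700), hence d = 953.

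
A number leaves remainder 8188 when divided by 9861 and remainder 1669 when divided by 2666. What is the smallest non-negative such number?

Write x = 8188 + 9861·k. Then 9861·k ≡ 1669 − 8188 ≡ 1479 (mod 2666).
Need 9861⁻¹ mod 2666. Extended Euclid on (2666, 1863):
2666 = 1*1863 + 803
1863 = 2*803 + 257
803 = 3*257 + 32
257 = 8*32 + 1
32 = 32*1 + 0
Back-substitute:
1 = 257 − 8·32
1 = −8·803 + 25·257
1 = 25·1863 − 58·803
1 = −58·2666 + 83·1863
9861⁻¹ ≡ 83 (mod 2666), so k ≡ 83·1479 ≡ 121 (mod 2666).
x = 8188 + 9861·121 = 1201369.

1201369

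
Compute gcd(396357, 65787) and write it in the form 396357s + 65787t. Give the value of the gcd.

Repeated division:
396357 = 6·65787 + 1635
65787 = 40·1635 + 387
1635 = 4·387 + 87
387 = 4·87 + 39
87 = 2·39 + 9
39 = 4·9 + 3
9 = 3·3 + 0
gcd(396357, 65787) = 3.
Working backward:
3 = 39 − 4·9
3 = −4·87 + 9·39
3 = 9·387 − 40·87
3 = −40·1635 + 169·387
3 = 169·65787 − 6800·1635
3 = −6800·396357 + 40969·65787
So 3 = (-6800)·396357 + (40969)·65787.

3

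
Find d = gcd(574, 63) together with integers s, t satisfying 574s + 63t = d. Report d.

7

Apply Euclid's algorithm to 574 and 63:
574 = 9*63 + 7
63 = 9*7 + 0
gcd(574, 63) = 7.
Working backward:
7 = 574 − 9·63
So 7 = (1)·574 + (-9)·63.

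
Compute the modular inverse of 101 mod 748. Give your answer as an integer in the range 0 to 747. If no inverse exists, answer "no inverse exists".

Apply the Euclidean algorithm to 748 and 101:
748 = 7×101 + 41
101 = 2×41 + 19
41 = 2×19 + 3
19 = 6×3 + 1
3 = 3×1 + 0
The gcd is 1. Working backward:
1 = 19 − 6·3
1 = −6·41 + 13·19
1 = 13·101 − 32·41
1 = −32·748 + 237·101
So 101·237 ≡ 1 (mod 748).

237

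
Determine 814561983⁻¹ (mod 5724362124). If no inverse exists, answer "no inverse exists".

no inverse exists

Euclidean algorithm on 5724362124, 814561983:
5724362124 = 7×814561983 + 22428243
814561983 = 36×22428243 + 7145235
22428243 = 3×7145235 + 992538
7145235 = 7×992538 + 197469
992538 = 5×197469 + 5193
197469 = 38×5193 + 135
5193 = 38×135 + 63
135 = 2×63 + 9
63 = 7×9 + 0
gcd(814561983, 5724362124) = 9 ≠ 1, so 814561983 has no multiplicative inverse modulo 5724362124.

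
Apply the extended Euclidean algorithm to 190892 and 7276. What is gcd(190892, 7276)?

4

Apply Euclid's algorithm to 190892 and 7276:
190892 = 26·7276 + 1716
7276 = 4·1716 + 412
1716 = 4·412 + 68
412 = 6·68 + 4
68 = 17·4 + 0
gcd(190892, 7276) = 4.
Working backward:
4 = 412 − 6·68
4 = −6·1716 + 25·412
4 = 25·7276 − 106·1716
4 = −106·190892 + 2781·7276
So 4 = (-106)·190892 + (2781)·7276.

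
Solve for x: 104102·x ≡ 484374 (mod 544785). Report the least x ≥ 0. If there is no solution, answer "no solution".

First find gcd(104102, 544785):
544785 = 5·104102 + 24275
104102 = 4·24275 + 7002
24275 = 3·7002 + 3269
7002 = 2·3269 + 464
3269 = 7·464 + 21
464 = 22·21 + 2
21 = 10·2 + 1
2 = 2·1 + 0
gcd = 1, so a unique solution mod 544785 exists.
Back-substitute for the Bézout coefficients:
1 = 21 − 10·2
1 = −10·464 + 221·21
1 = 221·3269 − 1557·464
1 = −1557·7002 + 3335·3269
1 = 3335·24275 − 11562·7002
1 = −11562·104102 + 49583·24275
1 = 49583·544785 − 259477·104102
So 104102·(-259477) ≡ 1 (mod 544785), giving 104102⁻¹ ≡ 285308.
x ≡ 104102⁻¹·484374 ≡ 285308·484374 ≡ 166242 (mod 544785).

166242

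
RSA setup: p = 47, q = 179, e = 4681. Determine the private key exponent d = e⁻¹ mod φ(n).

6005

φ(n) = (p−1)(q−1) = 46·178 = 8188.
Need d with 4681·d ≡ 1 (mod 8188). Apply the extended Euclidean algorithm:
8188 = 1*4681 + 3507
4681 = 1*3507 + 1174
3507 = 2*1174 + 1159
1174 = 1*1159 + 15
1159 = 77*15 + 4
15 = 3*4 + 3
4 = 1*3 + 1
3 = 3*1 + 0
Back-substitute:
1 = 4 − 3
1 = −15 + 4·4
1 = 4·1159 − 309·15
1 = −309·1174 + 313·1159
1 = 313·3507 − 935·1174
1 = −935·4681 + 1248·3507
1 = 1248·8188 − 2183·4681
So 4681·(-2183) ≡ 1 (mod 8188), hence d ≡ -2183 ≡ 6005 (mod 8188).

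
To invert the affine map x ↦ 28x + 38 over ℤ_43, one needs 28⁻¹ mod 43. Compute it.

gcd(43, 28) by repeated division:
43 = 1*28 + 15
28 = 1*15 + 13
15 = 1*13 + 2
13 = 6*2 + 1
2 = 2*1 + 0
Since gcd(28, 43) = 1, back-substitute to write 1 as a combination:
1 = 13 − 6·2
1 = −6·15 + 7·13
1 = 7·28 − 13·15
1 = −13·43 + 20·28
So 28·20 ≡ 1 (mod 43).

20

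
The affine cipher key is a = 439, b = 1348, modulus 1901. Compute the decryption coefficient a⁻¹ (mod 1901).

Extended Euclidean algorithm:
1901 = 4×439 + 145
439 = 3×145 + 4
145 = 36×4 + 1
4 = 4×1 + 0
gcd = 1, so the inverse exists. Back-substitute:
1 = 145 − 36·4
1 = −36·439 + 109·145
1 = 109·1901 − 472·439
So 439·(-472) ≡ 1 (mod 1901), and -472 ≡ 1429 (mod 1901).

1429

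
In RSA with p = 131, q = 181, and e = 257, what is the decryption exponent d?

φ(n) = (p−1)(q−1) = 130·180 = 23400.
Need d with 257·d ≡ 1 (mod 23400). Apply the extended Euclidean algorithm:
23400 = 91·257 + 13
257 = 19·13 + 10
13 = 1·10 + 3
10 = 3·3 + 1
3 = 3·1 + 0
Back-substitute:
1 = 10 − 3·3
1 = −3·13 + 4·10
1 = 4·257 − 79·13
1 = −79·23400 + 7193·257
So 257·7193 ≡ 1 (mod 23400), hence d = 7193.

7193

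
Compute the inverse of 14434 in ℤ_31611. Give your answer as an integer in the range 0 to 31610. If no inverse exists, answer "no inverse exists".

7606

Run Euclid on (31611, 14434):
31611 = 2·14434 + 2743
14434 = 5·2743 + 719
2743 = 3·719 + 586
719 = 1·586 + 133
586 = 4·133 + 54
133 = 2·54 + 25
54 = 2·25 + 4
25 = 6·4 + 1
4 = 4·1 + 0
Since gcd(14434, 31611) = 1, back-substitute to write 1 as a combination:
1 = 25 − 6·4
1 = −6·54 + 13·25
1 = 13·133 − 32·54
1 = −32·586 + 141·133
1 = 141·719 − 173·586
1 = −173·2743 + 660·719
1 = 660·14434 − 3473·2743
1 = −3473·31611 + 7606·14434
So 14434·7606 ≡ 1 (mod 31611).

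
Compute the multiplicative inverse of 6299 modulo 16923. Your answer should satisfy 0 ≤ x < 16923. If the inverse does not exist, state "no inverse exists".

13691

Apply the Euclidean algorithm to 16923 and 6299:
16923 = 2*6299 + 4325
6299 = 1*4325 + 1974
4325 = 2*1974 + 377
1974 = 5*377 + 89
377 = 4*89 + 21
89 = 4*21 + 5
21 = 4*5 + 1
5 = 5*1 + 0
gcd = 1, so the inverse exists. Back-substitute:
1 = 21 − 4·5
1 = −4·89 + 17·21
1 = 17·377 − 72·89
1 = −72·1974 + 377·377
1 = 377·4325 − 826·1974
1 = −826·6299 + 1203·4325
1 = 1203·16923 − 3232·6299
Hence 6299⁻¹ ≡ -3232 ≡ 13691 (mod 16923).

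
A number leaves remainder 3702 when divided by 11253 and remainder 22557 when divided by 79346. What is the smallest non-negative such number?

Write x = 3702 + 11253·k. Then 11253·k ≡ 22557 − 3702 ≡ 18855 (mod 79346).
Need 11253⁻¹ mod 79346. Extended Euclid on (79346, 11253):
79346 = 7×11253 + 575
11253 = 19×575 + 328
575 = 1×328 + 247
328 = 1×247 + 81
247 = 3×81 + 4
81 = 20×4 + 1
4 = 4×1 + 0
Back-substitute:
1 = 81 − 20·4
1 = −20·247 + 61·81
1 = 61·328 − 81·247
1 = −81·575 + 142·328
1 = 142·11253 − 2779·575
1 = −2779·79346 + 19595·11253
11253⁻¹ ≡ 19595 (mod 79346), so k ≡ 19595·18855 ≡ 28749 (mod 79346).
x = 3702 + 11253·28749 = 323516199.

323516199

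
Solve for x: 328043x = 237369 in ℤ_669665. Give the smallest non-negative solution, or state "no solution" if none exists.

228743

First find gcd(328043, 669665):
669665 = 2·328043 + 13579
328043 = 24·13579 + 2147
13579 = 6·2147 + 697
2147 = 3·697 + 56
697 = 12·56 + 25
56 = 2·25 + 6
25 = 4·6 + 1
6 = 6·1 + 0
gcd = 1, so a unique solution mod 669665 exists.
Back-substitute for the Bézout coefficients:
1 = 25 − 4·6
1 = −4·56 + 9·25
1 = 9·697 − 112·56
1 = −112·2147 + 345·697
1 = 345·13579 − 2182·2147
1 = −2182·328043 + 52713·13579
1 = 52713·669665 − 107608·328043
So 328043·(-107608) ≡ 1 (mod 669665), giving 328043⁻¹ ≡ 562057.
x ≡ 328043⁻¹·237369 ≡ 562057·237369 ≡ 228743 (mod 669665).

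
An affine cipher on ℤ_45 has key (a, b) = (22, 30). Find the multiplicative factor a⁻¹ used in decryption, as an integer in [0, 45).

Extended Euclidean algorithm:
45 = 2·22 + 1
22 = 22·1 + 0
Since gcd(22, 45) = 1, back-substitute to write 1 as a combination:
1 = 45 − 2·22
Thus 22·(-2) ≡ 1 (mod 45); reducing, -2 mod 45 = 43.

43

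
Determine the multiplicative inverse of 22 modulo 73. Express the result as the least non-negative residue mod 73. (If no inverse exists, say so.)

Run Euclid on (73, 22):
73 = 3·22 + 7
22 = 3·7 + 1
7 = 7·1 + 0
The gcd is 1. Working backward:
1 = 22 − 3·7
1 = −3·73 + 10·22
So 22·10 ≡ 1 (mod 73).

10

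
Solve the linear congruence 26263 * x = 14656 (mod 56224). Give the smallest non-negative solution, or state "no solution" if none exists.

First find gcd(26263, 56224):
56224 = 2×26263 + 3698
26263 = 7×3698 + 377
3698 = 9×377 + 305
377 = 1×305 + 72
305 = 4×72 + 17
72 = 4×17 + 4
17 = 4×4 + 1
4 = 4×1 + 0
gcd = 1, so a unique solution mod 56224 exists.
Back-substitute for the Bézout coefficients:
1 = 17 − 4·4
1 = −4·72 + 17·17
1 = 17·305 − 72·72
1 = −72·377 + 89·305
1 = 89·3698 − 873·377
1 = −873·26263 + 6200·3698
1 = 6200·56224 − 13273·26263
So 26263·(-13273) ≡ 1 (mod 56224), giving 26263⁻¹ ≡ 42951.
x ≡ 26263⁻¹·14656 ≡ 42951·14656 ≡ 5952 (mod 56224).

5952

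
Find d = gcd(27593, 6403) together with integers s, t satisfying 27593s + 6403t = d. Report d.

Apply Euclid's algorithm to 27593 and 6403:
27593 = 4*6403 + 1981
6403 = 3*1981 + 460
1981 = 4*460 + 141
460 = 3*141 + 37
141 = 3*37 + 30
37 = 1*30 + 7
30 = 4*7 + 2
7 = 3*2 + 1
2 = 2*1 + 0
gcd(27593, 6403) = 1.
Express as a combination:
1 = 7 − 3·2
1 = −3·30 + 13·7
1 = 13·37 − 16·30
1 = −16·141 + 61·37
1 = 61·460 − 199·141
1 = −199·1981 + 857·460
1 = 857·6403 − 2770·1981
1 = −2770·27593 + 11937·6403
So 1 = (-2770)·27593 + (11937)·6403.

1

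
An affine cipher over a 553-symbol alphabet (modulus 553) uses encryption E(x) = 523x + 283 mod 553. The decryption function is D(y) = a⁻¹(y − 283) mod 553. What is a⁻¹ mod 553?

Run Euclid on (553, 523):
553 = 1×523 + 30
523 = 17×30 + 13
30 = 2×13 + 4
13 = 3×4 + 1
4 = 4×1 + 0
gcd = 1, so the inverse exists. Back-substitute:
1 = 13 − 3·4
1 = −3·30 + 7·13
1 = 7·523 − 122·30
1 = −122·553 + 129·523
So 523·129 ≡ 1 (mod 553).

129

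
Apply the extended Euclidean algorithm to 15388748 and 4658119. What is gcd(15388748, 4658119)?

1

Repeated division:
15388748 = 3*4658119 + 1414391
4658119 = 3*1414391 + 414946
1414391 = 3*414946 + 169553
414946 = 2*169553 + 75840
169553 = 2*75840 + 17873
75840 = 4*17873 + 4348
17873 = 4*4348 + 481
4348 = 9*481 + 19
481 = 25*19 + 6
19 = 3*6 + 1
6 = 6*1 + 0
gcd(15388748, 4658119) = 1.
Working backward:
1 = 19 − 3·6
1 = −3·481 + 76·19
1 = 76·4348 − 687·481
1 = −687·17873 + 2824·4348
1 = 2824·75840 − 11983·17873
1 = −11983·169553 + 26790·75840
1 = 26790·414946 − 65563·169553
1 = −65563·1414391 + 223479·414946
1 = 223479·4658119 − 736000·1414391
1 = −736000·15388748 + 2431479·4658119
So 1 = (-736000)·15388748 + (2431479)·4658119.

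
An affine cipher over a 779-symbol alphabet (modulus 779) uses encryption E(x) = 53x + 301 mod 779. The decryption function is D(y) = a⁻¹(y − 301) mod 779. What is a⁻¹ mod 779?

Extended Euclidean algorithm:
779 = 14·53 + 37
53 = 1·37 + 16
37 = 2·16 + 5
16 = 3·5 + 1
5 = 5·1 + 0
Since gcd(53, 779) = 1, back-substitute to write 1 as a combination:
1 = 16 − 3·5
1 = −3·37 + 7·16
1 = 7·53 − 10·37
1 = −10·779 + 147·53
So 53·147 ≡ 1 (mod 779).

147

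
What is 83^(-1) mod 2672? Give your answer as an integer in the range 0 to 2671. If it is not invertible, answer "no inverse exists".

1835

Apply the Euclidean algorithm to 2672 and 83:
2672 = 32·83 + 16
83 = 5·16 + 3
16 = 5·3 + 1
3 = 3·1 + 0
gcd = 1, so the inverse exists. Back-substitute:
1 = 16 − 5·3
1 = −5·83 + 26·16
1 = 26·2672 − 837·83
So 83·(-837) ≡ 1 (mod 2672), and -837 ≡ 1835 (mod 2672).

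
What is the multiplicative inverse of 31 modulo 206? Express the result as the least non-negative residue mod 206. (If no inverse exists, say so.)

113

Apply the Euclidean algorithm to 206 and 31:
206 = 6*31 + 20
31 = 1*20 + 11
20 = 1*11 + 9
11 = 1*9 + 2
9 = 4*2 + 1
2 = 2*1 + 0
gcd = 1, so the inverse exists. Back-substitute:
1 = 9 − 4·2
1 = −4·11 + 5·9
1 = 5·20 − 9·11
1 = −9·31 + 14·20
1 = 14·206 − 93·31
Thus 31·(-93) ≡ 1 (mod 206); reducing, -93 mod 206 = 113.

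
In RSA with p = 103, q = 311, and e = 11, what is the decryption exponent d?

φ(n) = (p−1)(q−1) = 102·310 = 31620.
Need d with 11·d ≡ 1 (mod 31620). Apply the extended Euclidean algorithm:
31620 = 2874×11 + 6
11 = 1×6 + 5
6 = 1×5 + 1
5 = 5×1 + 0
Back-substitute:
1 = 6 − 5
1 = −11 + 2·6
1 = 2·31620 − 5749·11
So 11·(-5749) ≡ 1 (mod 31620), hence d ≡ -5749 ≡ 25871 (mod 31620).

25871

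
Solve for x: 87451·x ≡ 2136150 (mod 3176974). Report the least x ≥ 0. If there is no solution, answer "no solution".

First find gcd(87451, 3176974):
3176974 = 36×87451 + 28738
87451 = 3×28738 + 1237
28738 = 23×1237 + 287
1237 = 4×287 + 89
287 = 3×89 + 20
89 = 4×20 + 9
20 = 2×9 + 2
9 = 4×2 + 1
2 = 2×1 + 0
gcd = 1, so a unique solution mod 3176974 exists.
Back-substitute for the Bézout coefficients:
1 = 9 − 4·2
1 = −4·20 + 9·9
1 = 9·89 − 40·20
1 = −40·287 + 129·89
1 = 129·1237 − 556·287
1 = −556·28738 + 12917·1237
1 = 12917·87451 − 39307·28738
1 = −39307·3176974 + 1427969·87451
So 87451·(1427969) ≡ 1 (mod 3176974), giving 87451⁻¹ ≡ 1427969.
x ≡ 87451⁻¹·2136150 ≡ 1427969·2136150 ≡ 278120 (mod 3176974).

278120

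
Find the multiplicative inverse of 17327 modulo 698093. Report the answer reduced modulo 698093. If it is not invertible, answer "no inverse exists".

474447

Apply the Euclidean algorithm to 698093 and 17327:
698093 = 40·17327 + 5013
17327 = 3·5013 + 2288
5013 = 2·2288 + 437
2288 = 5·437 + 103
437 = 4·103 + 25
103 = 4·25 + 3
25 = 8·3 + 1
3 = 3·1 + 0
Since gcd(17327, 698093) = 1, back-substitute to write 1 as a combination:
1 = 25 − 8·3
1 = −8·103 + 33·25
1 = 33·437 − 140·103
1 = −140·2288 + 733·437
1 = 733·5013 − 1606·2288
1 = −1606·17327 + 5551·5013
1 = 5551·698093 − 223646·17327
Thus 17327·(-223646) ≡ 1 (mod 698093); reducing, -223646 mod 698093 = 474447.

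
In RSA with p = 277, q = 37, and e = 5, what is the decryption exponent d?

φ(n) = (p−1)(q−1) = 276·36 = 9936.
Need d with 5·d ≡ 1 (mod 9936). Apply the extended Euclidean algorithm:
9936 = 1987·5 + 1
5 = 5·1 + 0
Back-substitute:
1 = 9936 − 1987·5
So 5·(-1987) ≡ 1 (mod 9936), hence d ≡ -1987 ≡ 7949 (mod 9936).

7949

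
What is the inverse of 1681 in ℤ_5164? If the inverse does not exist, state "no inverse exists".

3969

Run Euclid on (5164, 1681):
5164 = 3*1681 + 121
1681 = 13*121 + 108
121 = 1*108 + 13
108 = 8*13 + 4
13 = 3*4 + 1
4 = 4*1 + 0
The gcd is 1. Working backward:
1 = 13 − 3·4
1 = −3·108 + 25·13
1 = 25·121 − 28·108
1 = −28·1681 + 389·121
1 = 389·5164 − 1195·1681
Hence 1681⁻¹ ≡ -1195 ≡ 3969 (mod 5164).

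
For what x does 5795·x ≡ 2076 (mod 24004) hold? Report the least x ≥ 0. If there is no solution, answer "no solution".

7564

First find gcd(5795, 24004):
24004 = 4·5795 + 824
5795 = 7·824 + 27
824 = 30·27 + 14
27 = 1·14 + 13
14 = 1·13 + 1
13 = 13·1 + 0
gcd = 1, so a unique solution mod 24004 exists.
Back-substitute for the Bézout coefficients:
1 = 14 − 13
1 = −27 + 2·14
1 = 2·824 − 61·27
1 = −61·5795 + 429·824
1 = 429·24004 − 1777·5795
So 5795·(-1777) ≡ 1 (mod 24004), giving 5795⁻¹ ≡ 22227.
x ≡ 5795⁻¹·2076 ≡ 22227·2076 ≡ 7564 (mod 24004).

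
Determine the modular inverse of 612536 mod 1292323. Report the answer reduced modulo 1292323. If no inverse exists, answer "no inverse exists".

991663

Extended Euclidean algorithm:
1292323 = 2*612536 + 67251
612536 = 9*67251 + 7277
67251 = 9*7277 + 1758
7277 = 4*1758 + 245
1758 = 7*245 + 43
245 = 5*43 + 30
43 = 1*30 + 13
30 = 2*13 + 4
13 = 3*4 + 1
4 = 4*1 + 0
Since gcd(612536, 1292323) = 1, back-substitute to write 1 as a combination:
1 = 13 − 3·4
1 = −3·30 + 7·13
1 = 7·43 − 10·30
1 = −10·245 + 57·43
1 = 57·1758 − 409·245
1 = −409·7277 + 1693·1758
1 = 1693·67251 − 15646·7277
1 = −15646·612536 + 142507·67251
1 = 142507·1292323 − 300660·612536
So 612536·(-300660) ≡ 1 (mod 1292323), and -300660 ≡ 991663 (mod 1292323).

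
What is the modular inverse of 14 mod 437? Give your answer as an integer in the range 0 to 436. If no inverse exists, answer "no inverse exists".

Run Euclid on (437, 14):
437 = 31*14 + 3
14 = 4*3 + 2
3 = 1*2 + 1
2 = 2*1 + 0
gcd = 1, so the inverse exists. Back-substitute:
1 = 3 − 2
1 = −14 + 5·3
1 = 5·437 − 156·14
So 14·(-156) ≡ 1 (mod 437), and -156 ≡ 281 (mod 437).

281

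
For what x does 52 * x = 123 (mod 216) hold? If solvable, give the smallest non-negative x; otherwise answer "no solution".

gcd(52, 216):
216 = 4*52 + 8
52 = 6*8 + 4
8 = 2*4 + 0
gcd = 4, but 4 ∤ 123, so the congruence has no solution.

no solution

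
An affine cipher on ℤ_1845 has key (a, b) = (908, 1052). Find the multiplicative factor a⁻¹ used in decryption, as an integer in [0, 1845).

827

Extended Euclidean algorithm:
1845 = 2×908 + 29
908 = 31×29 + 9
29 = 3×9 + 2
9 = 4×2 + 1
2 = 2×1 + 0
Since gcd(908, 1845) = 1, back-substitute to write 1 as a combination:
1 = 9 − 4·2
1 = −4·29 + 13·9
1 = 13·908 − 407·29
1 = −407·1845 + 827·908
So 908·827 ≡ 1 (mod 1845).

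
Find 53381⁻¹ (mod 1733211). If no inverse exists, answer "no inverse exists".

Apply the Euclidean algorithm to 1733211 and 53381:
1733211 = 32*53381 + 25019
53381 = 2*25019 + 3343
25019 = 7*3343 + 1618
3343 = 2*1618 + 107
1618 = 15*107 + 13
107 = 8*13 + 3
13 = 4*3 + 1
3 = 3*1 + 0
Since gcd(53381, 1733211) = 1, back-substitute to write 1 as a combination:
1 = 13 − 4·3
1 = −4·107 + 33·13
1 = 33·1618 − 499·107
1 = −499·3343 + 1031·1618
1 = 1031·25019 − 7716·3343
1 = −7716·53381 + 16463·25019
1 = 16463·1733211 − 534532·53381
Thus 53381·(-534532) ≡ 1 (mod 1733211); reducing, -534532 mod 1733211 = 1198679.

1198679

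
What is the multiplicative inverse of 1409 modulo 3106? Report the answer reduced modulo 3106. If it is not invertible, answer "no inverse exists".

701

Apply the Euclidean algorithm to 3106 and 1409:
3106 = 2*1409 + 288
1409 = 4*288 + 257
288 = 1*257 + 31
257 = 8*31 + 9
31 = 3*9 + 4
9 = 2*4 + 1
4 = 4*1 + 0
Since gcd(1409, 3106) = 1, back-substitute to write 1 as a combination:
1 = 9 − 2·4
1 = −2·31 + 7·9
1 = 7·257 − 58·31
1 = −58·288 + 65·257
1 = 65·1409 − 318·288
1 = −318·3106 + 701·1409
So 1409·701 ≡ 1 (mod 3106).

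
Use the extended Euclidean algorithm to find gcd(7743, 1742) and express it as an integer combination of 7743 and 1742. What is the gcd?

1

Apply Euclid's algorithm to 7743 and 1742:
7743 = 4×1742 + 775
1742 = 2×775 + 192
775 = 4×192 + 7
192 = 27×7 + 3
7 = 2×3 + 1
3 = 3×1 + 0
gcd(7743, 1742) = 1.
Express as a combination:
1 = 7 − 2·3
1 = −2·192 + 55·7
1 = 55·775 − 222·192
1 = −222·1742 + 499·775
1 = 499·7743 − 2218·1742
So 1 = (499)·7743 + (-2218)·1742.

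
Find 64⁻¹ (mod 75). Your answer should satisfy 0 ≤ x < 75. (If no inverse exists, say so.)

Run Euclid on (75, 64):
75 = 1·64 + 11
64 = 5·11 + 9
11 = 1·9 + 2
9 = 4·2 + 1
2 = 2·1 + 0
Since gcd(64, 75) = 1, back-substitute to write 1 as a combination:
1 = 9 − 4·2
1 = −4·11 + 5·9
1 = 5·64 − 29·11
1 = −29·75 + 34·64
So 64·34 ≡ 1 (mod 75).

34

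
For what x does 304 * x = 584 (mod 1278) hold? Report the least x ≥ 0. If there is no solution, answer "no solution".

First find gcd(304, 1278):
1278 = 4·304 + 62
304 = 4·62 + 56
62 = 1·56 + 6
56 = 9·6 + 2
6 = 3·2 + 0
gcd = 2 and 2 | 584, so solutions exist. Divide through by 2: 152x ≡ 292 (mod 639).
Now find 152⁻¹ mod 639:
639 = 4*152 + 31
152 = 4*31 + 28
31 = 1*28 + 3
28 = 9*3 + 1
3 = 3*1 + 0
Back-substitute:
1 = 28 − 9·3
1 = −9·31 + 10·28
1 = 10·152 − 49·31
1 = −49·639 + 206·152
So 152⁻¹ ≡ 206 (mod 639).
Then x ≡ 206·292 ≡ 86 (mod 639); the smallest non-negative solution is x = 86.

86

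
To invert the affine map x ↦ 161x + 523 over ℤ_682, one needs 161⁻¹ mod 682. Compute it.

Run Euclid on (682, 161):
682 = 4·161 + 38
161 = 4·38 + 9
38 = 4·9 + 2
9 = 4·2 + 1
2 = 2·1 + 0
Since gcd(161, 682) = 1, back-substitute to write 1 as a combination:
1 = 9 − 4·2
1 = −4·38 + 17·9
1 = 17·161 − 72·38
1 = −72·682 + 305·161
So 161·305 ≡ 1 (mod 682).

305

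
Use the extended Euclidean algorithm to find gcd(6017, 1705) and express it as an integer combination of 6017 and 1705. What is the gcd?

11

Repeated division:
6017 = 3·1705 + 902
1705 = 1·902 + 803
902 = 1·803 + 99
803 = 8·99 + 11
99 = 9·11 + 0
gcd(6017, 1705) = 11.
Express as a combination:
11 = 803 − 8·99
11 = −8·902 + 9·803
11 = 9·1705 − 17·902
11 = −17·6017 + 60·1705
So 11 = (-17)·6017 + (60)·1705.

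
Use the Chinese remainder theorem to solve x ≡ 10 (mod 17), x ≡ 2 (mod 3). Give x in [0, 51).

Write x = 10 + 17·k. Then 17·k ≡ 2 − 10 ≡ 1 (mod 3).
Need 17⁻¹ mod 3. Extended Euclid on (3, 2):
3 = 1·2 + 1
2 = 2·1 + 0
Back-substitute:
1 = 3 − 2
17⁻¹ ≡ 2 (mod 3), so k ≡ 2·1 ≡ 2 (mod 3).
x = 10 + 17·2 = 44.

44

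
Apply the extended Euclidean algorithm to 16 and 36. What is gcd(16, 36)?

4

Apply Euclid's algorithm to 36 and 16:
36 = 2×16 + 4
16 = 4×4 + 0
gcd(16, 36) = 4.
Back-substituting:
4 = 36 − 2·16
So 4 = (1)·36 + (-2)·16.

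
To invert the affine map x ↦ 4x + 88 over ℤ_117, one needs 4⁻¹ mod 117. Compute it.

88

Extended Euclidean algorithm:
117 = 29·4 + 1
4 = 4·1 + 0
The gcd is 1. Working backward:
1 = 117 − 29·4
So 4·(-29) ≡ 1 (mod 117), and -29 ≡ 88 (mod 117).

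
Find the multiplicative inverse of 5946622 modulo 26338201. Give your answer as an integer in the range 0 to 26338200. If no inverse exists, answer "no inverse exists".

gcd(26338201, 5946622) by repeated division:
26338201 = 4*5946622 + 2551713
5946622 = 2*2551713 + 843196
2551713 = 3*843196 + 22125
843196 = 38*22125 + 2446
22125 = 9*2446 + 111
2446 = 22*111 + 4
111 = 27*4 + 3
4 = 1*3 + 1
3 = 3*1 + 0
The gcd is 1. Working backward:
1 = 4 − 3
1 = −111 + 28·4
1 = 28·2446 − 617·111
1 = −617·22125 + 5581·2446
1 = 5581·843196 − 212695·22125
1 = −212695·2551713 + 643666·843196
1 = 643666·5946622 − 1500027·2551713
1 = −1500027·26338201 + 6643774·5946622
So 5946622·6643774 ≡ 1 (mod 26338201).

6643774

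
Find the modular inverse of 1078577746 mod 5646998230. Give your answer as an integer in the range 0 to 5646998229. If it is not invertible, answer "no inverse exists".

no inverse exists

Compute gcd(1078577746, 5646998230):
5646998230 = 5·1078577746 + 254109500
1078577746 = 4·254109500 + 62139746
254109500 = 4·62139746 + 5550516
62139746 = 11·5550516 + 1084070
5550516 = 5·1084070 + 130166
1084070 = 8·130166 + 42742
130166 = 3·42742 + 1940
42742 = 22·1940 + 62
1940 = 31·62 + 18
62 = 3·18 + 8
18 = 2·8 + 2
8 = 4·2 + 0
gcd(1078577746, 5646998230) = 2 ≠ 1, so 1078577746 has no multiplicative inverse modulo 5646998230.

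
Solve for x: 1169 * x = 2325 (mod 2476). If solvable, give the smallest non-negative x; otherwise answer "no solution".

First find gcd(1169, 2476):
2476 = 2×1169 + 138
1169 = 8×138 + 65
138 = 2×65 + 8
65 = 8×8 + 1
8 = 8×1 + 0
gcd = 1, so a unique solution mod 2476 exists.
Back-substitute for the Bézout coefficients:
1 = 65 − 8·8
1 = −8·138 + 17·65
1 = 17·1169 − 144·138
1 = −144·2476 + 305·1169
So 1169·(305) ≡ 1 (mod 2476), giving 1169⁻¹ ≡ 305.
x ≡ 1169⁻¹·2325 ≡ 305·2325 ≡ 989 (mod 2476).

989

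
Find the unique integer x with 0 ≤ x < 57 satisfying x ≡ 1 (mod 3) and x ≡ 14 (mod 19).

52

Write x = 1 + 3·k. Then 3·k ≡ 14 − 1 ≡ 13 (mod 19).
Need 3⁻¹ mod 19. Extended Euclid on (19, 3):
19 = 6·3 + 1
3 = 3·1 + 0
Back-substitute:
1 = 19 − 6·3
3⁻¹ ≡ 13 (mod 19), so k ≡ 13·13 ≡ 17 (mod 19).
x = 1 + 3·17 = 52.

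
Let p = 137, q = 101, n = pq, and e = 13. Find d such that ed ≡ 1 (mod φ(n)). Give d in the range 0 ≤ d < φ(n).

φ(n) = (p−1)(q−1) = 136·100 = 13600.
Need d with 13·d ≡ 1 (mod 13600). Apply the extended Euclidean algorithm:
13600 = 1046·13 + 2
13 = 6·2 + 1
2 = 2·1 + 0
Back-substitute:
1 = 13 − 6·2
1 = −6·13600 + 6277·13
So 13·6277 ≡ 1 (mod 13600), hence d = 6277.

6277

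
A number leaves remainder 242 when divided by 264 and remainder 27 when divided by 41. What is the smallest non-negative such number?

Write x = 242 + 264·k. Then 264·k ≡ 27 − 242 ≡ 31 (mod 41).
Need 264⁻¹ mod 41. Extended Euclid on (41, 18):
41 = 2×18 + 5
18 = 3×5 + 3
5 = 1×3 + 2
3 = 1×2 + 1
2 = 2×1 + 0
Back-substitute:
1 = 3 − 2
1 = −5 + 2·3
1 = 2·18 − 7·5
1 = −7·41 + 16·18
264⁻¹ ≡ 16 (mod 41), so k ≡ 16·31 ≡ 4 (mod 41).
x = 242 + 264·4 = 1298.

1298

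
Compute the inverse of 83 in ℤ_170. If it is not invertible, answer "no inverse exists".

Extended Euclidean algorithm:
170 = 2*83 + 4
83 = 20*4 + 3
4 = 1*3 + 1
3 = 3*1 + 0
Since gcd(83, 170) = 1, back-substitute to write 1 as a combination:
1 = 4 − 3
1 = −83 + 21·4
1 = 21·170 − 43·83
Thus 83·(-43) ≡ 1 (mod 170); reducing, -43 mod 170 = 127.

127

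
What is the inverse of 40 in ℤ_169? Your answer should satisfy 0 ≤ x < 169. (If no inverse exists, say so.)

131

gcd(169, 40) by repeated division:
169 = 4*40 + 9
40 = 4*9 + 4
9 = 2*4 + 1
4 = 4*1 + 0
gcd = 1, so the inverse exists. Back-substitute:
1 = 9 − 2·4
1 = −2·40 + 9·9
1 = 9·169 − 38·40
Hence 40⁻¹ ≡ -38 ≡ 131 (mod 169).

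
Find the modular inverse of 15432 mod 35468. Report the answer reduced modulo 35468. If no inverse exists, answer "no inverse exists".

Compute gcd(15432, 35468):
35468 = 2*15432 + 4604
15432 = 3*4604 + 1620
4604 = 2*1620 + 1364
1620 = 1*1364 + 256
1364 = 5*256 + 84
256 = 3*84 + 4
84 = 21*4 + 0
Since gcd = 4 > 1, 15432 is not a unit mod 35468.

no inverse exists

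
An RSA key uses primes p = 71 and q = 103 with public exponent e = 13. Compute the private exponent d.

2197

φ(n) = (p−1)(q−1) = 70·102 = 7140.
Need d with 13·d ≡ 1 (mod 7140). Apply the extended Euclidean algorithm:
7140 = 549*13 + 3
13 = 4*3 + 1
3 = 3*1 + 0
Back-substitute:
1 = 13 − 4·3
1 = −4·7140 + 2197·13
So 13·2197 ≡ 1 (mod 7140), hence d = 2197.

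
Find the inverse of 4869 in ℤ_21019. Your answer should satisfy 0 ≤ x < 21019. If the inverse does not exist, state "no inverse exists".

20406

gcd(21019, 4869) by repeated division:
21019 = 4*4869 + 1543
4869 = 3*1543 + 240
1543 = 6*240 + 103
240 = 2*103 + 34
103 = 3*34 + 1
34 = 34*1 + 0
Since gcd(4869, 21019) = 1, back-substitute to write 1 as a combination:
1 = 103 − 3·34
1 = −3·240 + 7·103
1 = 7·1543 − 45·240
1 = −45·4869 + 142·1543
1 = 142·21019 − 613·4869
So 4869·(-613) ≡ 1 (mod 21019), and -613 ≡ 20406 (mod 21019).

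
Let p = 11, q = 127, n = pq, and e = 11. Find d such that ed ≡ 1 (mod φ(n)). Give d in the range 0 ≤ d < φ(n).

1031

φ(n) = (p−1)(q−1) = 10·126 = 1260.
Need d with 11·d ≡ 1 (mod 1260). Apply the extended Euclidean algorithm:
1260 = 114*11 + 6
11 = 1*6 + 5
6 = 1*5 + 1
5 = 5*1 + 0
Back-substitute:
1 = 6 − 5
1 = −11 + 2·6
1 = 2·1260 − 229·11
So 11·(-229) ≡ 1 (mod 1260), hence d ≡ -229 ≡ 1031 (mod 1260).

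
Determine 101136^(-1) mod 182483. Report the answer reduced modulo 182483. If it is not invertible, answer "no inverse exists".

Euclidean algorithm on 182483, 101136:
182483 = 1×101136 + 81347
101136 = 1×81347 + 19789
81347 = 4×19789 + 2191
19789 = 9×2191 + 70
2191 = 31×70 + 21
70 = 3×21 + 7
21 = 3×7 + 0
gcd(101136, 182483) = 7 ≠ 1, so 101136 has no multiplicative inverse modulo 182483.

no inverse exists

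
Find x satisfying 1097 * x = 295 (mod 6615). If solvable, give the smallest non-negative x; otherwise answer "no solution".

1550

First find gcd(1097, 6615):
6615 = 6·1097 + 33
1097 = 33·33 + 8
33 = 4·8 + 1
8 = 8·1 + 0
gcd = 1, so a unique solution mod 6615 exists.
Back-substitute for the Bézout coefficients:
1 = 33 − 4·8
1 = −4·1097 + 133·33
1 = 133·6615 − 802·1097
So 1097·(-802) ≡ 1 (mod 6615), giving 1097⁻¹ ≡ 5813.
x ≡ 1097⁻¹·295 ≡ 5813·295 ≡ 1550 (mod 6615).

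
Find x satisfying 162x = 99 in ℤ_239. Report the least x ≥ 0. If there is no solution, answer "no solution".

67

First find gcd(162, 239):
239 = 1×162 + 77
162 = 2×77 + 8
77 = 9×8 + 5
8 = 1×5 + 3
5 = 1×3 + 2
3 = 1×2 + 1
2 = 2×1 + 0
gcd = 1, so a unique solution mod 239 exists.
Back-substitute for the Bézout coefficients:
1 = 3 − 2
1 = −5 + 2·3
1 = 2·8 − 3·5
1 = −3·77 + 29·8
1 = 29·162 − 61·77
1 = −61·239 + 90·162
So 162·(90) ≡ 1 (mod 239), giving 162⁻¹ ≡ 90.
x ≡ 162⁻¹·99 ≡ 90·99 ≡ 67 (mod 239).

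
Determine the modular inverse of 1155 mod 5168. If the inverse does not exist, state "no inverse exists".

4555

Run Euclid on (5168, 1155):
5168 = 4×1155 + 548
1155 = 2×548 + 59
548 = 9×59 + 17
59 = 3×17 + 8
17 = 2×8 + 1
8 = 8×1 + 0
gcd = 1, so the inverse exists. Back-substitute:
1 = 17 − 2·8
1 = −2·59 + 7·17
1 = 7·548 − 65·59
1 = −65·1155 + 137·548
1 = 137·5168 − 613·1155
So 1155·(-613) ≡ 1 (mod 5168), and -613 ≡ 4555 (mod 5168).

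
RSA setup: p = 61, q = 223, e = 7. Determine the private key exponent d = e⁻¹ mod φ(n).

φ(n) = (p−1)(q−1) = 60·222 = 13320.
Need d with 7·d ≡ 1 (mod 13320). Apply the extended Euclidean algorithm:
13320 = 1902·7 + 6
7 = 1·6 + 1
6 = 6·1 + 0
Back-substitute:
1 = 7 − 6
1 = −13320 + 1903·7
So 7·1903 ≡ 1 (mod 13320), hence d = 1903.

1903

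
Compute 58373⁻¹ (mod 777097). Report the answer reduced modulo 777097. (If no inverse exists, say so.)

550756

gcd(777097, 58373) by repeated division:
777097 = 13*58373 + 18248
58373 = 3*18248 + 3629
18248 = 5*3629 + 103
3629 = 35*103 + 24
103 = 4*24 + 7
24 = 3*7 + 3
7 = 2*3 + 1
3 = 3*1 + 0
The gcd is 1. Working backward:
1 = 7 − 2·3
1 = −2·24 + 7·7
1 = 7·103 − 30·24
1 = −30·3629 + 1057·103
1 = 1057·18248 − 5315·3629
1 = −5315·58373 + 17002·18248
1 = 17002·777097 − 226341·58373
Hence 58373⁻¹ ≡ -226341 ≡ 550756 (mod 777097).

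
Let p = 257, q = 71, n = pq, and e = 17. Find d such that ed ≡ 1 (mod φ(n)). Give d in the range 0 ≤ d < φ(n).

8433

φ(n) = (p−1)(q−1) = 256·70 = 17920.
Need d with 17·d ≡ 1 (mod 17920). Apply the extended Euclidean algorithm:
17920 = 1054×17 + 2
17 = 8×2 + 1
2 = 2×1 + 0
Back-substitute:
1 = 17 − 8·2
1 = −8·17920 + 8433·17
So 17·8433 ≡ 1 (mod 17920), hence d = 8433.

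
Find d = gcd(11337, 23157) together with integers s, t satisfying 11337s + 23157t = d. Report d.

3

Repeated division:
23157 = 2×11337 + 483
11337 = 23×483 + 228
483 = 2×228 + 27
228 = 8×27 + 12
27 = 2×12 + 3
12 = 4×3 + 0
gcd(11337, 23157) = 3.
Express as a combination:
3 = 27 − 2·12
3 = −2·228 + 17·27
3 = 17·483 − 36·228
3 = −36·11337 + 845·483
3 = 845·23157 − 1726·11337
So 3 = (845)·23157 + (-1726)·11337.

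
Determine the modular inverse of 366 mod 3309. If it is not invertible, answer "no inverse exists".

Euclidean algorithm on 3309, 366:
3309 = 9×366 + 15
366 = 24×15 + 6
15 = 2×6 + 3
6 = 2×3 + 0
gcd(366, 3309) = 3 ≠ 1, so 366 has no multiplicative inverse modulo 3309.

no inverse exists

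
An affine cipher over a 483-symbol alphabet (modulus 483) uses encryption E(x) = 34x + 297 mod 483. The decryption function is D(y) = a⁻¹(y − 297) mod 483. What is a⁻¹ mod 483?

Run Euclid on (483, 34):
483 = 14·34 + 7
34 = 4·7 + 6
7 = 1·6 + 1
6 = 6·1 + 0
gcd = 1, so the inverse exists. Back-substitute:
1 = 7 − 6
1 = −34 + 5·7
1 = 5·483 − 71·34
So 34·(-71) ≡ 1 (mod 483), and -71 ≡ 412 (mod 483).

412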